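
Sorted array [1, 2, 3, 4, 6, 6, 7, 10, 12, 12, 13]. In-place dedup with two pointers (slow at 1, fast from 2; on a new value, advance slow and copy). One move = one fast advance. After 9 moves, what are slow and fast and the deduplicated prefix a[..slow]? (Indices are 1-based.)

slow=1 fast=2: a[fast]=2≠a[slow]=1 write a[2]=2, slow++,fast++
slow=2 fast=3: a[fast]=3≠a[slow]=2 write a[3]=3, slow++,fast++
slow=3 fast=4: a[fast]=4≠a[slow]=3 write a[4]=4, slow++,fast++
slow=4 fast=5: a[fast]=6≠a[slow]=4 write a[5]=6, slow++,fast++
slow=5 fast=6: a[fast]=6=a[slow] dup, fast++
slow=5 fast=7: a[fast]=7≠a[slow]=6 write a[6]=7, slow++,fast++
slow=6 fast=8: a[fast]=10≠a[slow]=7 write a[7]=10, slow++,fast++
slow=7 fast=9: a[fast]=12≠a[slow]=10 write a[8]=12, slow++,fast++
slow=8 fast=10: a[fast]=12=a[slow] dup, fast++

slow=8, fast=11, prefix=[1, 2, 3, 4, 6, 7, 10, 12]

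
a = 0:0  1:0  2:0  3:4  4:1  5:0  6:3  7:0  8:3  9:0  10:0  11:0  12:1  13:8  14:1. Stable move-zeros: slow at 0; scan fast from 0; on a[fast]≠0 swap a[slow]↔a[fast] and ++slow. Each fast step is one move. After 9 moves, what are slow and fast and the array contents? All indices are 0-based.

slow=4, fast=9, a=[4, 1, 3, 3, 0, 0, 0, 0, 0, 0, 0, 0, 1, 8, 1]

slow=0 fast=0: a[fast]=0, fast++
slow=0 fast=1: a[fast]=0, fast++
slow=0 fast=2: a[fast]=0, fast++
slow=0 fast=3: a[fast]=4≠0 swap→a[0]=4, slow++,fast++
slow=1 fast=4: a[fast]=1≠0 swap→a[1]=1, slow++,fast++
slow=2 fast=5: a[fast]=0, fast++
slow=2 fast=6: a[fast]=3≠0 swap→a[2]=3, slow++,fast++
slow=3 fast=7: a[fast]=0, fast++
slow=3 fast=8: a[fast]=3≠0 swap→a[3]=3, slow++,fast++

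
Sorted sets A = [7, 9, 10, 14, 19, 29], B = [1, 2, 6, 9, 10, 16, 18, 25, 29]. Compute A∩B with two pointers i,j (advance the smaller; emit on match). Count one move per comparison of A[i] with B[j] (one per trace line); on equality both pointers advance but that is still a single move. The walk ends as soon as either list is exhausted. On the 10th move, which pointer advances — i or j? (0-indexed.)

i

i=0 j=0: 7>1, j++
i=0 j=1: 7>2, j++
i=0 j=2: 7>6, j++
i=0 j=3: 7<9, i++
i=1 j=3: 9==9 emit, i++,j++
i=2 j=4: 10==10 emit, i++,j++
i=3 j=5: 14<16, i++
i=4 j=5: 19>16, j++
i=4 j=6: 19>18, j++
i=4 j=7: 19<25, i++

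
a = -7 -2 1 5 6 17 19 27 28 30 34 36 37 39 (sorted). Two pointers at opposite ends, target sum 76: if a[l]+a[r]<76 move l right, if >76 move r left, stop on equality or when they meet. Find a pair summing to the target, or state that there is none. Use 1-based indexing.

(37, 39)

l=1 r=14: -7+39=32 <76, l++
l=2 r=14: -2+39=37 <76, l++
l=3 r=14: 1+39=40 <76, l++
l=4 r=14: 5+39=44 <76, l++
l=5 r=14: 6+39=45 <76, l++
l=6 r=14: 17+39=56 <76, l++
l=7 r=14: 19+39=58 <76, l++
l=8 r=14: 27+39=66 <76, l++
l=9 r=14: 28+39=67 <76, l++
l=10 r=14: 30+39=69 <76, l++
l=11 r=14: 34+39=73 <76, l++
l=12 r=14: 36+39=75 <76, l++
l=13 r=14: 37+39=76, found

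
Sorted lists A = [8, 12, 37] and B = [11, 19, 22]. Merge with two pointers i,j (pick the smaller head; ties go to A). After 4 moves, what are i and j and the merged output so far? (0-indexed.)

i=2, j=2, merged so far=[8, 11, 12, 19]

[i=0,j=0] A[i]=8<=B[j]=11 take 8 → i++
[i=1,j=0] A[i]=12>B[j]=11 take 11 → j++
[i=1,j=1] A[i]=12<=B[j]=19 take 12 → i++
[i=2,j=1] A[i]=37>B[j]=19 take 19 → j++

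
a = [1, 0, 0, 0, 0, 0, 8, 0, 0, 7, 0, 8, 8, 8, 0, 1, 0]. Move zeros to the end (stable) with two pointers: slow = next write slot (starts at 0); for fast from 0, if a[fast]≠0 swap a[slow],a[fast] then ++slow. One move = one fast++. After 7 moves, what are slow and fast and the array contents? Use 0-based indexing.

slow=2, fast=7, a=[1, 8, 0, 0, 0, 0, 0, 0, 0, 7, 0, 8, 8, 8, 0, 1, 0]

slow=0 fast=0: a[fast]=1≠0 swap→a[0]=1, slow++,fast++
slow=1 fast=1: a[fast]=0, fast++
slow=1 fast=2: a[fast]=0, fast++
slow=1 fast=3: a[fast]=0, fast++
slow=1 fast=4: a[fast]=0, fast++
slow=1 fast=5: a[fast]=0, fast++
slow=1 fast=6: a[fast]=8≠0 swap→a[1]=8, slow++,fast++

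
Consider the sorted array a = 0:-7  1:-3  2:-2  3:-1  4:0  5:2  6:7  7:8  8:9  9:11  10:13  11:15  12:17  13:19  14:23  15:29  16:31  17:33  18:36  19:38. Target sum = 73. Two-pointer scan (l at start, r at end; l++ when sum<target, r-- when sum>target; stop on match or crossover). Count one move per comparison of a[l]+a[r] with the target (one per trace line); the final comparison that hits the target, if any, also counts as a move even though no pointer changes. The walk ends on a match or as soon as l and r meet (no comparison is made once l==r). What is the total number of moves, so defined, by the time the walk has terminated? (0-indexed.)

l=0 r=19: -7+38=31 <73, l++
l=1 r=19: -3+38=35 <73, l++
l=2 r=19: -2+38=36 <73, l++
l=3 r=19: -1+38=37 <73, l++
l=4 r=19: 0+38=38 <73, l++
l=5 r=19: 2+38=40 <73, l++
l=6 r=19: 7+38=45 <73, l++
l=7 r=19: 8+38=46 <73, l++
l=8 r=19: 9+38=47 <73, l++
l=9 r=19: 11+38=49 <73, l++
l=10 r=19: 13+38=51 <73, l++
l=11 r=19: 15+38=53 <73, l++
l=12 r=19: 17+38=55 <73, l++
l=13 r=19: 19+38=57 <73, l++
l=14 r=19: 23+38=61 <73, l++
l=15 r=19: 29+38=67 <73, l++
l=16 r=19: 31+38=69 <73, l++
l=17 r=19: 33+38=71 <73, l++
l=18 r=19: 36+38=74 >73, r--

19 moves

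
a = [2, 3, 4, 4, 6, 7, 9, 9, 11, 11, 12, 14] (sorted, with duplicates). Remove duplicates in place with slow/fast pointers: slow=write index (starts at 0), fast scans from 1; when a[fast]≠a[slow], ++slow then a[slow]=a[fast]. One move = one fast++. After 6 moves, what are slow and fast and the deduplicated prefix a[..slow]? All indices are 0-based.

slow=5, fast=7, prefix=[2, 3, 4, 6, 7, 9]

(s=0,f=1) a[fast]=3≠a[slow]=2 write a[1]=3 → slow++,fast++
(s=1,f=2) a[fast]=4≠a[slow]=3 write a[2]=4 → slow++,fast++
(s=2,f=3) a[fast]=4=a[slow] dup → fast++
(s=2,f=4) a[fast]=6≠a[slow]=4 write a[3]=6 → slow++,fast++
(s=3,f=5) a[fast]=7≠a[slow]=6 write a[4]=7 → slow++,fast++
(s=4,f=6) a[fast]=9≠a[slow]=7 write a[5]=9 → slow++,fast++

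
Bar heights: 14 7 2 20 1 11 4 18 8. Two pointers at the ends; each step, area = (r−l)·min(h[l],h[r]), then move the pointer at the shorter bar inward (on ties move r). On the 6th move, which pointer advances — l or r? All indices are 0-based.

r

[0,8] min(14,8)*8=64 best=64 * → r--
[0,7] min(14,18)*7=98 best=98 * → l++
[1,7] min(7,18)*6=42 best=98 → l++
[2,7] min(2,18)*5=10 best=98 → l++
[3,7] min(20,18)*4=72 best=98 → r--
[3,6] min(20,4)*3=12 best=98 → r--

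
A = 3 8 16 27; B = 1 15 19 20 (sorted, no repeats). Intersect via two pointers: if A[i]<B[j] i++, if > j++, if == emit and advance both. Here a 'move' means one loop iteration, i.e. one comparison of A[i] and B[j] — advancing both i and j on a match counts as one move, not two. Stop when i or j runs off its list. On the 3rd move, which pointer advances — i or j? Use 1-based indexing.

[i=1,j=1] 3>1 → j++
[i=1,j=2] 3<15 → i++
[i=2,j=2] 8<15 → i++

i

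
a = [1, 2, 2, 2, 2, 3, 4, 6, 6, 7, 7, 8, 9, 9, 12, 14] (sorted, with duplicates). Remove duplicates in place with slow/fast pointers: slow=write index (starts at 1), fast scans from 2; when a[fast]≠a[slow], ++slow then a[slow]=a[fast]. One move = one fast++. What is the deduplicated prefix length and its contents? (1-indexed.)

slow=1 fast=2: a[fast]=2≠a[slow]=1 write a[2]=2, slow++,fast++
slow=2 fast=3: a[fast]=2=a[slow] dup, fast++
slow=2 fast=4: a[fast]=2=a[slow] dup, fast++
slow=2 fast=5: a[fast]=2=a[slow] dup, fast++
slow=2 fast=6: a[fast]=3≠a[slow]=2 write a[3]=3, slow++,fast++
slow=3 fast=7: a[fast]=4≠a[slow]=3 write a[4]=4, slow++,fast++
slow=4 fast=8: a[fast]=6≠a[slow]=4 write a[5]=6, slow++,fast++
slow=5 fast=9: a[fast]=6=a[slow] dup, fast++
slow=5 fast=10: a[fast]=7≠a[slow]=6 write a[6]=7, slow++,fast++
slow=6 fast=11: a[fast]=7=a[slow] dup, fast++
slow=6 fast=12: a[fast]=8≠a[slow]=7 write a[7]=8, slow++,fast++
slow=7 fast=13: a[fast]=9≠a[slow]=8 write a[8]=9, slow++,fast++
slow=8 fast=14: a[fast]=9=a[slow] dup, fast++
slow=8 fast=15: a[fast]=12≠a[slow]=9 write a[9]=12, slow++,fast++
slow=9 fast=16: a[fast]=14≠a[slow]=12 write a[10]=14, slow++,fast++

length 10; prefix = [1, 2, 3, 4, 6, 7, 8, 9, 12, 14]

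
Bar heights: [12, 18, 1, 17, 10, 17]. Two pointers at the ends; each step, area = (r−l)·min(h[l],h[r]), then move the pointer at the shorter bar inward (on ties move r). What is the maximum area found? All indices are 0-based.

max area = 68

l=0 r=5: min(12,17)*5=60 best=60 *, l++
l=1 r=5: min(18,17)*4=68 best=68 *, r--
l=1 r=4: min(18,10)*3=30 best=68, r--
l=1 r=3: min(18,17)*2=34 best=68, r--
l=1 r=2: min(18,1)*1=1 best=68, r--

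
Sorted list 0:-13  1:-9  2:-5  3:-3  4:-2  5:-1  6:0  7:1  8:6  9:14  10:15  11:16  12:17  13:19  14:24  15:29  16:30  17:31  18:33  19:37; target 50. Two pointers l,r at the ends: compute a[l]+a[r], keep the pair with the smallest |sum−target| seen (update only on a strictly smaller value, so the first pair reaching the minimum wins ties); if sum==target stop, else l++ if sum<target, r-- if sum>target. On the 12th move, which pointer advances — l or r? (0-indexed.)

[0,19] -13+37=24 d=26 * → l++
[1,19] -9+37=28 d=22 * → l++
[2,19] -5+37=32 d=18 * → l++
[3,19] -3+37=34 d=16 * → l++
[4,19] -2+37=35 d=15 * → l++
[5,19] -1+37=36 d=14 * → l++
[6,19] 0+37=37 d=13 * → l++
[7,19] 1+37=38 d=12 * → l++
[8,19] 6+37=43 d=7 * → l++
[9,19] 14+37=51 d=1 * → r--
[9,18] 14+33=47 d=3 → l++
[10,18] 15+33=48 d=2 → l++

l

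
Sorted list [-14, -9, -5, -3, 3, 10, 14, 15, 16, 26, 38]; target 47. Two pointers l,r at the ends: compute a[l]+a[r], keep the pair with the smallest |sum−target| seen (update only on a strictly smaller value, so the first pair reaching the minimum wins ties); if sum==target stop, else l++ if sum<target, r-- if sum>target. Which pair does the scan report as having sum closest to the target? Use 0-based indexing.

pair (10, 38) with sum 48 (|Δ|=1)

l=0 r=10: -14+38=24 d=23 *, l++
l=1 r=10: -9+38=29 d=18 *, l++
l=2 r=10: -5+38=33 d=14 *, l++
l=3 r=10: -3+38=35 d=12 *, l++
l=4 r=10: 3+38=41 d=6 *, l++
l=5 r=10: 10+38=48 d=1 *, r--
l=5 r=9: 10+26=36 d=11, l++
l=6 r=9: 14+26=40 d=7, l++
l=7 r=9: 15+26=41 d=6, l++
l=8 r=9: 16+26=42 d=5, l++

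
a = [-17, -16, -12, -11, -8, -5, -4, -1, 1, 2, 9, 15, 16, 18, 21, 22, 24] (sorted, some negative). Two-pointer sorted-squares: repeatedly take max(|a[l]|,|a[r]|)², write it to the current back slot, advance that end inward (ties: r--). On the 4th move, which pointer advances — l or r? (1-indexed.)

[1,17] |-17|<=|24| out[17]=576 → r--
[1,16] |-17|<=|22| out[16]=484 → r--
[1,15] |-17|<=|21| out[15]=441 → r--
[1,14] |-17|<=|18| out[14]=324 → r--

r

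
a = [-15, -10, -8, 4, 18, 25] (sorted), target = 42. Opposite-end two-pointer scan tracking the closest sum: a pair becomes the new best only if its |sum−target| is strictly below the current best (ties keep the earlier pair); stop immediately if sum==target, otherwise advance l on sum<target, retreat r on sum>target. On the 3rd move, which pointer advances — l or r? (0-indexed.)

l

[0,5] -15+25=10 d=32 * → l++
[1,5] -10+25=15 d=27 * → l++
[2,5] -8+25=17 d=25 * → l++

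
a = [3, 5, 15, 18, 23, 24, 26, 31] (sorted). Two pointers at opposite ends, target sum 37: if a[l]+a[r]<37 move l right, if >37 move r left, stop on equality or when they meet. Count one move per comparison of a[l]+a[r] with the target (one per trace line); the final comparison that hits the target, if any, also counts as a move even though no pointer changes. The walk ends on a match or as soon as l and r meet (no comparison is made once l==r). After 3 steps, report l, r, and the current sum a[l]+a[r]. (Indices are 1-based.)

l=1 r=8: 3+31=34 <37, l++
l=2 r=8: 5+31=36 <37, l++
l=3 r=8: 15+31=46 >37, r--

l=3, r=7, sum=41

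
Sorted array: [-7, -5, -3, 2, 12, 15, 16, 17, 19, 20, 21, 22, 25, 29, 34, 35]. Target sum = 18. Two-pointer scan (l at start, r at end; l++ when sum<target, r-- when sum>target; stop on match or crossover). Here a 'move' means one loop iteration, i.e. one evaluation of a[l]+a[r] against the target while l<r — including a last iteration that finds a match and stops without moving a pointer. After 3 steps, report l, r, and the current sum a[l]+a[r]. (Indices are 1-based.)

l=1 r=16: -7+35=28 >18, r--
l=1 r=15: -7+34=27 >18, r--
l=1 r=14: -7+29=22 >18, r--

l=1, r=13, sum=18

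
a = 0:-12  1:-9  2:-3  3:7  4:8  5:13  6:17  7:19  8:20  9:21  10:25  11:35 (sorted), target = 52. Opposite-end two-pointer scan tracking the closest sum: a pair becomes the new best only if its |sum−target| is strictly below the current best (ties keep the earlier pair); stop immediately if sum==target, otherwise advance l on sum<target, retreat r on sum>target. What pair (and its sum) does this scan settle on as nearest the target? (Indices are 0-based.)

[0,11] -12+35=23 d=29 * → l++
[1,11] -9+35=26 d=26 * → l++
[2,11] -3+35=32 d=20 * → l++
[3,11] 7+35=42 d=10 * → l++
[4,11] 8+35=43 d=9 * → l++
[5,11] 13+35=48 d=4 * → l++
[6,11] 17+35=52 d=0 * → stop

pair (17, 35) with sum 52 (|Δ|=0)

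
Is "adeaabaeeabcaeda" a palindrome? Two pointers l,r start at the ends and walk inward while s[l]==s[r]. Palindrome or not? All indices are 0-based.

not a palindrome (mismatch at 4,11)

l=0 r=15: 'a'=='a', l++,r--
l=1 r=14: 'd'=='d', l++,r--
l=2 r=13: 'e'=='e', l++,r--
l=3 r=12: 'a'=='a', l++,r--
l=4 r=11: 'a'!='c', stop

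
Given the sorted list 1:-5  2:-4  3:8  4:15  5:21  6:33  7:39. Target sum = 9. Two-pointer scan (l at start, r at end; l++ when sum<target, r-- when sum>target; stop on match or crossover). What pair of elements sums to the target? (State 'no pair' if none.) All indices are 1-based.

no pair

l=1 r=7: -5+39=34 >9, r--
l=1 r=6: -5+33=28 >9, r--
l=1 r=5: -5+21=16 >9, r--
l=1 r=4: -5+15=10 >9, r--
l=1 r=3: -5+8=3 <9, l++
l=2 r=3: -4+8=4 <9, l++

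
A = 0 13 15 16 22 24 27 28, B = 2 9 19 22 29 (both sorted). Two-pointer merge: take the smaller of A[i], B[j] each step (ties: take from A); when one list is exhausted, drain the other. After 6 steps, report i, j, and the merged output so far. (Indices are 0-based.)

[i=0,j=0] A[i]=0<=B[j]=2 take 0 → i++
[i=1,j=0] A[i]=13>B[j]=2 take 2 → j++
[i=1,j=1] A[i]=13>B[j]=9 take 9 → j++
[i=1,j=2] A[i]=13<=B[j]=19 take 13 → i++
[i=2,j=2] A[i]=15<=B[j]=19 take 15 → i++
[i=3,j=2] A[i]=16<=B[j]=19 take 16 → i++

i=4, j=2, merged so far=[0, 2, 9, 13, 15, 16]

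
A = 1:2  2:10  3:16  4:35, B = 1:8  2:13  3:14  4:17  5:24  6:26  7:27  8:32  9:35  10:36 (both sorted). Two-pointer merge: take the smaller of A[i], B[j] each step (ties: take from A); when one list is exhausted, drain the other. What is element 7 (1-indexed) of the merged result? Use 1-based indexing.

merged[7] = 17

i=1 j=1: A[i]=2<=B[j]=8 take 2, i++
i=2 j=1: A[i]=10>B[j]=8 take 8, j++
i=2 j=2: A[i]=10<=B[j]=13 take 10, i++
i=3 j=2: A[i]=16>B[j]=13 take 13, j++
i=3 j=3: A[i]=16>B[j]=14 take 14, j++
i=3 j=4: A[i]=16<=B[j]=17 take 16, i++
i=4 j=4: A[i]=35>B[j]=17 take 17, j++
i=4 j=5: A[i]=35>B[j]=24 take 24, j++
i=4 j=6: A[i]=35>B[j]=26 take 26, j++
i=4 j=7: A[i]=35>B[j]=27 take 27, j++
i=4 j=8: A[i]=35>B[j]=32 take 32, j++
i=4 j=9: A[i]=35<=B[j]=35 take 35, i++
i=5 j=9: A done, take B[j]=35, j++
i=5 j=10: A done, take B[j]=36, j++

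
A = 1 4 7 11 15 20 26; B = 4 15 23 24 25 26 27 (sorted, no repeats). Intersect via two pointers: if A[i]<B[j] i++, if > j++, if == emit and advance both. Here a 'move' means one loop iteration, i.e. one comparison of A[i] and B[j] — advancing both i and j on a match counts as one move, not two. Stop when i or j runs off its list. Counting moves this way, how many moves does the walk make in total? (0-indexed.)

10 moves

i=0 j=0: 1<4, i++
i=1 j=0: 4==4 emit, i++,j++
i=2 j=1: 7<15, i++
i=3 j=1: 11<15, i++
i=4 j=1: 15==15 emit, i++,j++
i=5 j=2: 20<23, i++
i=6 j=2: 26>23, j++
i=6 j=3: 26>24, j++
i=6 j=4: 26>25, j++
i=6 j=5: 26==26 emit, i++,j++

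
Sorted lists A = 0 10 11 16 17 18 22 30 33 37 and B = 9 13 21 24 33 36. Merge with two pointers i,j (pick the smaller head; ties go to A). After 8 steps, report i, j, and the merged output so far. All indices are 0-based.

i=6, j=2, merged so far=[0, 9, 10, 11, 13, 16, 17, 18]

[i=0,j=0] A[i]=0<=B[j]=9 take 0 → i++
[i=1,j=0] A[i]=10>B[j]=9 take 9 → j++
[i=1,j=1] A[i]=10<=B[j]=13 take 10 → i++
[i=2,j=1] A[i]=11<=B[j]=13 take 11 → i++
[i=3,j=1] A[i]=16>B[j]=13 take 13 → j++
[i=3,j=2] A[i]=16<=B[j]=21 take 16 → i++
[i=4,j=2] A[i]=17<=B[j]=21 take 17 → i++
[i=5,j=2] A[i]=18<=B[j]=21 take 18 → i++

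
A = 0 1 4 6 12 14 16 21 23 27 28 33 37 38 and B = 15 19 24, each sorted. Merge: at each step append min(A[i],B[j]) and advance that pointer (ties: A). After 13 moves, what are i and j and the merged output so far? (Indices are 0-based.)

i=0 j=0: A[i]=0<=B[j]=15 take 0, i++
i=1 j=0: A[i]=1<=B[j]=15 take 1, i++
i=2 j=0: A[i]=4<=B[j]=15 take 4, i++
i=3 j=0: A[i]=6<=B[j]=15 take 6, i++
i=4 j=0: A[i]=12<=B[j]=15 take 12, i++
i=5 j=0: A[i]=14<=B[j]=15 take 14, i++
i=6 j=0: A[i]=16>B[j]=15 take 15, j++
i=6 j=1: A[i]=16<=B[j]=19 take 16, i++
i=7 j=1: A[i]=21>B[j]=19 take 19, j++
i=7 j=2: A[i]=21<=B[j]=24 take 21, i++
i=8 j=2: A[i]=23<=B[j]=24 take 23, i++
i=9 j=2: A[i]=27>B[j]=24 take 24, j++
i=9 j=3: B done, take A[i]=27, i++

i=10, j=3, merged so far=[0, 1, 4, 6, 12, 14, 15, 16, 19, 21, 23, 24, 27]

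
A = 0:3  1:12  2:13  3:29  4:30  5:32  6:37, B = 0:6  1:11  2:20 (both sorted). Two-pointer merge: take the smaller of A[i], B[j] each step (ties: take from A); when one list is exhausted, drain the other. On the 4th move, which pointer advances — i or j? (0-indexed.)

i

[i=0,j=0] A[i]=3<=B[j]=6 take 3 → i++
[i=1,j=0] A[i]=12>B[j]=6 take 6 → j++
[i=1,j=1] A[i]=12>B[j]=11 take 11 → j++
[i=1,j=2] A[i]=12<=B[j]=20 take 12 → i++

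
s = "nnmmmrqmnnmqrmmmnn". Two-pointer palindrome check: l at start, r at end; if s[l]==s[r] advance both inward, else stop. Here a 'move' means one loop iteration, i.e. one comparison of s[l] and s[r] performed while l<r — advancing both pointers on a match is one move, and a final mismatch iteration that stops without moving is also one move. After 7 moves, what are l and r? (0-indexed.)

l=0 r=17: 'n'=='n', l++,r--
l=1 r=16: 'n'=='n', l++,r--
l=2 r=15: 'm'=='m', l++,r--
l=3 r=14: 'm'=='m', l++,r--
l=4 r=13: 'm'=='m', l++,r--
l=5 r=12: 'r'=='r', l++,r--
l=6 r=11: 'q'=='q', l++,r--

l=7, r=10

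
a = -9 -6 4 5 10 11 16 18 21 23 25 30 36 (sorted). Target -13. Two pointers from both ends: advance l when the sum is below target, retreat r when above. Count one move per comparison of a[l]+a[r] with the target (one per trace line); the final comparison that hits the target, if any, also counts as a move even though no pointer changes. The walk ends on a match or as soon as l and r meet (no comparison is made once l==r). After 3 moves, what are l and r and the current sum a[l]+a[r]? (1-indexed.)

l=1, r=10, sum=14

l=1 r=13: -9+36=27 >-13, r--
l=1 r=12: -9+30=21 >-13, r--
l=1 r=11: -9+25=16 >-13, r--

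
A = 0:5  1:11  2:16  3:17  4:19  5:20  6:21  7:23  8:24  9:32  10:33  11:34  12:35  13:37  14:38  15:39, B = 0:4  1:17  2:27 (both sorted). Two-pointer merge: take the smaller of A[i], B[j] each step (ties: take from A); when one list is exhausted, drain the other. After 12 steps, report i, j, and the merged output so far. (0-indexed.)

i=9, j=3, merged so far=[4, 5, 11, 16, 17, 17, 19, 20, 21, 23, 24, 27]

[i=0,j=0] A[i]=5>B[j]=4 take 4 → j++
[i=0,j=1] A[i]=5<=B[j]=17 take 5 → i++
[i=1,j=1] A[i]=11<=B[j]=17 take 11 → i++
[i=2,j=1] A[i]=16<=B[j]=17 take 16 → i++
[i=3,j=1] A[i]=17<=B[j]=17 take 17 → i++
[i=4,j=1] A[i]=19>B[j]=17 take 17 → j++
[i=4,j=2] A[i]=19<=B[j]=27 take 19 → i++
[i=5,j=2] A[i]=20<=B[j]=27 take 20 → i++
[i=6,j=2] A[i]=21<=B[j]=27 take 21 → i++
[i=7,j=2] A[i]=23<=B[j]=27 take 23 → i++
[i=8,j=2] A[i]=24<=B[j]=27 take 24 → i++
[i=9,j=2] A[i]=32>B[j]=27 take 27 → j++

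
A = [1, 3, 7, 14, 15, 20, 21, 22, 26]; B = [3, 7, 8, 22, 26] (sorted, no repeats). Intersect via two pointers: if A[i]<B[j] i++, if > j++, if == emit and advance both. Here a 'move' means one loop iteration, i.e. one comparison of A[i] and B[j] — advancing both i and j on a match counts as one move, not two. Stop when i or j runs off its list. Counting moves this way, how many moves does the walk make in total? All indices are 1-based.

i=1 j=1: 1<3, i++
i=2 j=1: 3==3 emit, i++,j++
i=3 j=2: 7==7 emit, i++,j++
i=4 j=3: 14>8, j++
i=4 j=4: 14<22, i++
i=5 j=4: 15<22, i++
i=6 j=4: 20<22, i++
i=7 j=4: 21<22, i++
i=8 j=4: 22==22 emit, i++,j++
i=9 j=5: 26==26 emit, i++,j++

10 moves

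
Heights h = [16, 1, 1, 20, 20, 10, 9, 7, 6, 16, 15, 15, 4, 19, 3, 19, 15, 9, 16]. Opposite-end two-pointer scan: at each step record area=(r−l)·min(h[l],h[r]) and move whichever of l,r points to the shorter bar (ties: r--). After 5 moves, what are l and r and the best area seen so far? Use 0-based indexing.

l=2, r=15, best area=288

[0,18] min(16,16)*18=288 best=288 * → r--
[0,17] min(16,9)*17=153 best=288 → r--
[0,16] min(16,15)*16=240 best=288 → r--
[0,15] min(16,19)*15=240 best=288 → l++
[1,15] min(1,19)*14=14 best=288 → l++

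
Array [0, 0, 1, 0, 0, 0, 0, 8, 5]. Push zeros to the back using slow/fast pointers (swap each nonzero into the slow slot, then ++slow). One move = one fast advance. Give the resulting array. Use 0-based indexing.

[1, 8, 5, 0, 0, 0, 0, 0, 0]

(s=0,f=0) a[fast]=0 → fast++
(s=0,f=1) a[fast]=0 → fast++
(s=0,f=2) a[fast]=1≠0 swap→a[0]=1 → slow++,fast++
(s=1,f=3) a[fast]=0 → fast++
(s=1,f=4) a[fast]=0 → fast++
(s=1,f=5) a[fast]=0 → fast++
(s=1,f=6) a[fast]=0 → fast++
(s=1,f=7) a[fast]=8≠0 swap→a[1]=8 → slow++,fast++
(s=2,f=8) a[fast]=5≠0 swap→a[2]=5 → slow++,fast++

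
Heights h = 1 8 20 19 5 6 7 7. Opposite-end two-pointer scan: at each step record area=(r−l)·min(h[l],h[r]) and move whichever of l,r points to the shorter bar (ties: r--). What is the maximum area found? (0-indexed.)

max area = 42

[0,7] min(1,7)*7=7 best=7 * → l++
[1,7] min(8,7)*6=42 best=42 * → r--
[1,6] min(8,7)*5=35 best=42 → r--
[1,5] min(8,6)*4=24 best=42 → r--
[1,4] min(8,5)*3=15 best=42 → r--
[1,3] min(8,19)*2=16 best=42 → l++
[2,3] min(20,19)*1=19 best=42 → r--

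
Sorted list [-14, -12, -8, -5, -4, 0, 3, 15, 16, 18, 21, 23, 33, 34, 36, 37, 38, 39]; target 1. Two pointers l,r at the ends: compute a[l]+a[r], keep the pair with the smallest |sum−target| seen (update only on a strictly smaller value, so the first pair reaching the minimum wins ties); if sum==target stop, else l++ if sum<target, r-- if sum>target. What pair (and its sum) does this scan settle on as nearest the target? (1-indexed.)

pair (-14, 15) with sum 1 (|Δ|=0)

[1,18] -14+39=25 d=24 * → r--
[1,17] -14+38=24 d=23 * → r--
[1,16] -14+37=23 d=22 * → r--
[1,15] -14+36=22 d=21 * → r--
[1,14] -14+34=20 d=19 * → r--
[1,13] -14+33=19 d=18 * → r--
[1,12] -14+23=9 d=8 * → r--
[1,11] -14+21=7 d=6 * → r--
[1,10] -14+18=4 d=3 * → r--
[1,9] -14+16=2 d=1 * → r--
[1,8] -14+15=1 d=0 * → stop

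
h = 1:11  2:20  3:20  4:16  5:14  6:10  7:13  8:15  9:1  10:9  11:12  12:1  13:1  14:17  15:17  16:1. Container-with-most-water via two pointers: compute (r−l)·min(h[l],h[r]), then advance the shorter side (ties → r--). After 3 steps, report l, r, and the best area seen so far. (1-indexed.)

l=1 r=16: min(11,1)*15=15 best=15 *, r--
l=1 r=15: min(11,17)*14=154 best=154 *, l++
l=2 r=15: min(20,17)*13=221 best=221 *, r--

l=2, r=14, best area=221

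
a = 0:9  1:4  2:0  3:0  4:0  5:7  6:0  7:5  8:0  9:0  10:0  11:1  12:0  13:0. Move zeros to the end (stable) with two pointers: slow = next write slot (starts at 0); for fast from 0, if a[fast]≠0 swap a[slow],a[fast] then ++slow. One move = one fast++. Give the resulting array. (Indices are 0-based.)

(s=0,f=0) a[fast]=9≠0 swap→a[0]=9 → slow++,fast++
(s=1,f=1) a[fast]=4≠0 swap→a[1]=4 → slow++,fast++
(s=2,f=2) a[fast]=0 → fast++
(s=2,f=3) a[fast]=0 → fast++
(s=2,f=4) a[fast]=0 → fast++
(s=2,f=5) a[fast]=7≠0 swap→a[2]=7 → slow++,fast++
(s=3,f=6) a[fast]=0 → fast++
(s=3,f=7) a[fast]=5≠0 swap→a[3]=5 → slow++,fast++
(s=4,f=8) a[fast]=0 → fast++
(s=4,f=9) a[fast]=0 → fast++
(s=4,f=10) a[fast]=0 → fast++
(s=4,f=11) a[fast]=1≠0 swap→a[4]=1 → slow++,fast++
(s=5,f=12) a[fast]=0 → fast++
(s=5,f=13) a[fast]=0 → fast++

[9, 4, 7, 5, 1, 0, 0, 0, 0, 0, 0, 0, 0, 0]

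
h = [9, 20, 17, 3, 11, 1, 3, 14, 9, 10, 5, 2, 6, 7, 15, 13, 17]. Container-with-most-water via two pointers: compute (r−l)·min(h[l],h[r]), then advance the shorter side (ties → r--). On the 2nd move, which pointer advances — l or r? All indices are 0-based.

l=0 r=16: min(9,17)*16=144 best=144 *, l++
l=1 r=16: min(20,17)*15=255 best=255 *, r--

r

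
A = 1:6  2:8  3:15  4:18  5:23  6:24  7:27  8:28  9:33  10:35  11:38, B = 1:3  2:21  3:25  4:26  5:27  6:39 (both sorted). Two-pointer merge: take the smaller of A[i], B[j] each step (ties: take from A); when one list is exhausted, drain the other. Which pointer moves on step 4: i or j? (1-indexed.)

i

i=1 j=1: A[i]=6>B[j]=3 take 3, j++
i=1 j=2: A[i]=6<=B[j]=21 take 6, i++
i=2 j=2: A[i]=8<=B[j]=21 take 8, i++
i=3 j=2: A[i]=15<=B[j]=21 take 15, i++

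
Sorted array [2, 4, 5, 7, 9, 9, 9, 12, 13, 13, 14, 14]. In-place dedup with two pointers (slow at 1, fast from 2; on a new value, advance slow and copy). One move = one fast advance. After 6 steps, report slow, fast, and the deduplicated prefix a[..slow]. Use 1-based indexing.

slow=5, fast=8, prefix=[2, 4, 5, 7, 9]

(s=1,f=2) a[fast]=4≠a[slow]=2 write a[2]=4 → slow++,fast++
(s=2,f=3) a[fast]=5≠a[slow]=4 write a[3]=5 → slow++,fast++
(s=3,f=4) a[fast]=7≠a[slow]=5 write a[4]=7 → slow++,fast++
(s=4,f=5) a[fast]=9≠a[slow]=7 write a[5]=9 → slow++,fast++
(s=5,f=6) a[fast]=9=a[slow] dup → fast++
(s=5,f=7) a[fast]=9=a[slow] dup → fast++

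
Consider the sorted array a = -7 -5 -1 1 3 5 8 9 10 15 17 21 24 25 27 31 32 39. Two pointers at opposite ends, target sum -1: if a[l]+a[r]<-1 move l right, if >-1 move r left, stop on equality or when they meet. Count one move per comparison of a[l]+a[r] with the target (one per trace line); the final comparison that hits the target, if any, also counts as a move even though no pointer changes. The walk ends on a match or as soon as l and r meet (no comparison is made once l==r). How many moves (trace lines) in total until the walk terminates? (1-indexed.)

17 moves

l=1 r=18: -7+39=32 >-1, r--
l=1 r=17: -7+32=25 >-1, r--
l=1 r=16: -7+31=24 >-1, r--
l=1 r=15: -7+27=20 >-1, r--
l=1 r=14: -7+25=18 >-1, r--
l=1 r=13: -7+24=17 >-1, r--
l=1 r=12: -7+21=14 >-1, r--
l=1 r=11: -7+17=10 >-1, r--
l=1 r=10: -7+15=8 >-1, r--
l=1 r=9: -7+10=3 >-1, r--
l=1 r=8: -7+9=2 >-1, r--
l=1 r=7: -7+8=1 >-1, r--
l=1 r=6: -7+5=-2 <-1, l++
l=2 r=6: -5+5=0 >-1, r--
l=2 r=5: -5+3=-2 <-1, l++
l=3 r=5: -1+3=2 >-1, r--
l=3 r=4: -1+1=0 >-1, r--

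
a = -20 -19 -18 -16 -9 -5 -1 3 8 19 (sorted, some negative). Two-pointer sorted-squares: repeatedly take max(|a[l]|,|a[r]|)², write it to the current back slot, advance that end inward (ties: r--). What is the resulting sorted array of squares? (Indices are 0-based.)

[1, 9, 25, 64, 81, 256, 324, 361, 361, 400]

[0,9] |-20|>|19| out[9]=400 → l++
[1,9] |-19|<=|19| out[8]=361 → r--
[1,8] |-19|>|8| out[7]=361 → l++
[2,8] |-18|>|8| out[6]=324 → l++
[3,8] |-16|>|8| out[5]=256 → l++
[4,8] |-9|>|8| out[4]=81 → l++
[5,8] |-5|<=|8| out[3]=64 → r--
[5,7] |-5|>|3| out[2]=25 → l++
[6,7] |-1|<=|3| out[1]=9 → r--
[6,6] |-1|<=|-1| out[0]=1 → r--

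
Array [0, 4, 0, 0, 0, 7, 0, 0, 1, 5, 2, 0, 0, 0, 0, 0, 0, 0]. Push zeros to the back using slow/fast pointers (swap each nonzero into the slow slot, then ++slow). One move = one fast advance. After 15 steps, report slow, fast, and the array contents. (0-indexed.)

slow=5, fast=15, a=[4, 7, 1, 5, 2, 0, 0, 0, 0, 0, 0, 0, 0, 0, 0, 0, 0, 0]

slow=0 fast=0: a[fast]=0, fast++
slow=0 fast=1: a[fast]=4≠0 swap→a[0]=4, slow++,fast++
slow=1 fast=2: a[fast]=0, fast++
slow=1 fast=3: a[fast]=0, fast++
slow=1 fast=4: a[fast]=0, fast++
slow=1 fast=5: a[fast]=7≠0 swap→a[1]=7, slow++,fast++
slow=2 fast=6: a[fast]=0, fast++
slow=2 fast=7: a[fast]=0, fast++
slow=2 fast=8: a[fast]=1≠0 swap→a[2]=1, slow++,fast++
slow=3 fast=9: a[fast]=5≠0 swap→a[3]=5, slow++,fast++
slow=4 fast=10: a[fast]=2≠0 swap→a[4]=2, slow++,fast++
slow=5 fast=11: a[fast]=0, fast++
slow=5 fast=12: a[fast]=0, fast++
slow=5 fast=13: a[fast]=0, fast++
slow=5 fast=14: a[fast]=0, fast++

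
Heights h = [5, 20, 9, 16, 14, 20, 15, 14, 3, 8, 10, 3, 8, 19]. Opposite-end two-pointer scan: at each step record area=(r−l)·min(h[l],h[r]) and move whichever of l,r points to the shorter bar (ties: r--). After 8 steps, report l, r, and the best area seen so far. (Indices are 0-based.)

l=0 r=13: min(5,19)*13=65 best=65 *, l++
l=1 r=13: min(20,19)*12=228 best=228 *, r--
l=1 r=12: min(20,8)*11=88 best=228, r--
l=1 r=11: min(20,3)*10=30 best=228, r--
l=1 r=10: min(20,10)*9=90 best=228, r--
l=1 r=9: min(20,8)*8=64 best=228, r--
l=1 r=8: min(20,3)*7=21 best=228, r--
l=1 r=7: min(20,14)*6=84 best=228, r--

l=1, r=6, best area=228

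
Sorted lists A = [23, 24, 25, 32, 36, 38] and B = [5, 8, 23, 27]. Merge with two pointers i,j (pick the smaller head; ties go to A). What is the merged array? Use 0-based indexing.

[5, 8, 23, 23, 24, 25, 27, 32, 36, 38]

i=0 j=0: A[i]=23>B[j]=5 take 5, j++
i=0 j=1: A[i]=23>B[j]=8 take 8, j++
i=0 j=2: A[i]=23<=B[j]=23 take 23, i++
i=1 j=2: A[i]=24>B[j]=23 take 23, j++
i=1 j=3: A[i]=24<=B[j]=27 take 24, i++
i=2 j=3: A[i]=25<=B[j]=27 take 25, i++
i=3 j=3: A[i]=32>B[j]=27 take 27, j++
i=3 j=4: B done, take A[i]=32, i++
i=4 j=4: B done, take A[i]=36, i++
i=5 j=4: B done, take A[i]=38, i++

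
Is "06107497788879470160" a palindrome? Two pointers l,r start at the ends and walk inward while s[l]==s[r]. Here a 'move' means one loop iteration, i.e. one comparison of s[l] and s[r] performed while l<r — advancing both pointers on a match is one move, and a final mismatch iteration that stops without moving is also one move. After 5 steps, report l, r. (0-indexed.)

l=5, r=14

[0,19] '0'=='0' → l++,r--
[1,18] '6'=='6' → l++,r--
[2,17] '1'=='1' → l++,r--
[3,16] '0'=='0' → l++,r--
[4,15] '7'=='7' → l++,r--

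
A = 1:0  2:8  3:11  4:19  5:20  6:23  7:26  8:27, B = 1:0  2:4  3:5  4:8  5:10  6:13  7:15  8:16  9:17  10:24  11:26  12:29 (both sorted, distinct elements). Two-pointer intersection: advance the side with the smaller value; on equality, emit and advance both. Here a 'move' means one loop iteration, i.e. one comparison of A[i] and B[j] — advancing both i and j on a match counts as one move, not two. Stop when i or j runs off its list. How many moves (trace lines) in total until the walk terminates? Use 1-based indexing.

[i=1,j=1] 0==0 emit → i++,j++
[i=2,j=2] 8>4 → j++
[i=2,j=3] 8>5 → j++
[i=2,j=4] 8==8 emit → i++,j++
[i=3,j=5] 11>10 → j++
[i=3,j=6] 11<13 → i++
[i=4,j=6] 19>13 → j++
[i=4,j=7] 19>15 → j++
[i=4,j=8] 19>16 → j++
[i=4,j=9] 19>17 → j++
[i=4,j=10] 19<24 → i++
[i=5,j=10] 20<24 → i++
[i=6,j=10] 23<24 → i++
[i=7,j=10] 26>24 → j++
[i=7,j=11] 26==26 emit → i++,j++
[i=8,j=12] 27<29 → i++

16 moves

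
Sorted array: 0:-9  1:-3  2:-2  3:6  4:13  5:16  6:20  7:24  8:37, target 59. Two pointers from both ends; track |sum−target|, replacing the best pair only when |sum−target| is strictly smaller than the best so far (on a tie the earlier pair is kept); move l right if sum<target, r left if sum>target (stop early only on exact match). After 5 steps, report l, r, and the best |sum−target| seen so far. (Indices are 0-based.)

l=5, r=8, best |Δ|=9

l=0 r=8: -9+37=28 d=31 *, l++
l=1 r=8: -3+37=34 d=25 *, l++
l=2 r=8: -2+37=35 d=24 *, l++
l=3 r=8: 6+37=43 d=16 *, l++
l=4 r=8: 13+37=50 d=9 *, l++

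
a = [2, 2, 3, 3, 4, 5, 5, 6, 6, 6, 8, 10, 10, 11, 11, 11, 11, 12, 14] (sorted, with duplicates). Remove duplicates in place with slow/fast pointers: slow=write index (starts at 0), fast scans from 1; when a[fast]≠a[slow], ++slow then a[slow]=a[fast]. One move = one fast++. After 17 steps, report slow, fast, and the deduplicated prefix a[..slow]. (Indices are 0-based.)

(s=0,f=1) a[fast]=2=a[slow] dup → fast++
(s=0,f=2) a[fast]=3≠a[slow]=2 write a[1]=3 → slow++,fast++
(s=1,f=3) a[fast]=3=a[slow] dup → fast++
(s=1,f=4) a[fast]=4≠a[slow]=3 write a[2]=4 → slow++,fast++
(s=2,f=5) a[fast]=5≠a[slow]=4 write a[3]=5 → slow++,fast++
(s=3,f=6) a[fast]=5=a[slow] dup → fast++
(s=3,f=7) a[fast]=6≠a[slow]=5 write a[4]=6 → slow++,fast++
(s=4,f=8) a[fast]=6=a[slow] dup → fast++
(s=4,f=9) a[fast]=6=a[slow] dup → fast++
(s=4,f=10) a[fast]=8≠a[slow]=6 write a[5]=8 → slow++,fast++
(s=5,f=11) a[fast]=10≠a[slow]=8 write a[6]=10 → slow++,fast++
(s=6,f=12) a[fast]=10=a[slow] dup → fast++
(s=6,f=13) a[fast]=11≠a[slow]=10 write a[7]=11 → slow++,fast++
(s=7,f=14) a[fast]=11=a[slow] dup → fast++
(s=7,f=15) a[fast]=11=a[slow] dup → fast++
(s=7,f=16) a[fast]=11=a[slow] dup → fast++
(s=7,f=17) a[fast]=12≠a[slow]=11 write a[8]=12 → slow++,fast++

slow=8, fast=18, prefix=[2, 3, 4, 5, 6, 8, 10, 11, 12]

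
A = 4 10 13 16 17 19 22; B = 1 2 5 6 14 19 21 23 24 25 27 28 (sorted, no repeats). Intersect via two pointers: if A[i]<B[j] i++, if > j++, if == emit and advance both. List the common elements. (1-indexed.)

intersection = [19]

i=1 j=1: 4>1, j++
i=1 j=2: 4>2, j++
i=1 j=3: 4<5, i++
i=2 j=3: 10>5, j++
i=2 j=4: 10>6, j++
i=2 j=5: 10<14, i++
i=3 j=5: 13<14, i++
i=4 j=5: 16>14, j++
i=4 j=6: 16<19, i++
i=5 j=6: 17<19, i++
i=6 j=6: 19==19 emit, i++,j++
i=7 j=7: 22>21, j++
i=7 j=8: 22<23, i++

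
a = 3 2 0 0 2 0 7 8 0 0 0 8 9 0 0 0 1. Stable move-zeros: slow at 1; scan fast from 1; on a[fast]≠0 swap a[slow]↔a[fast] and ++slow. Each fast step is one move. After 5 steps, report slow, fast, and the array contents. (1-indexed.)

slow=4, fast=6, a=[3, 2, 2, 0, 0, 0, 7, 8, 0, 0, 0, 8, 9, 0, 0, 0, 1]

(s=1,f=1) a[fast]=3≠0 swap→a[1]=3 → slow++,fast++
(s=2,f=2) a[fast]=2≠0 swap→a[2]=2 → slow++,fast++
(s=3,f=3) a[fast]=0 → fast++
(s=3,f=4) a[fast]=0 → fast++
(s=3,f=5) a[fast]=2≠0 swap→a[3]=2 → slow++,fast++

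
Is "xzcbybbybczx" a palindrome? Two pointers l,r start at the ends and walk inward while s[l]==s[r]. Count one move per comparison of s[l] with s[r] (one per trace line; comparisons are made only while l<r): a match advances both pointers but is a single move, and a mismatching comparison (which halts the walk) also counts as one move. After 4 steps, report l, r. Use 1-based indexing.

l=1 r=12: 'x'=='x', l++,r--
l=2 r=11: 'z'=='z', l++,r--
l=3 r=10: 'c'=='c', l++,r--
l=4 r=9: 'b'=='b', l++,r--

l=5, r=8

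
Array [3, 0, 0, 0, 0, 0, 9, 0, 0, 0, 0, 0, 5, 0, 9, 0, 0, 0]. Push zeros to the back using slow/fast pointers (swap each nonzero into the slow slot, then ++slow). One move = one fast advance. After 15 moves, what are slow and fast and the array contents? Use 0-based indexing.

slow=4, fast=15, a=[3, 9, 5, 9, 0, 0, 0, 0, 0, 0, 0, 0, 0, 0, 0, 0, 0, 0]

(s=0,f=0) a[fast]=3≠0 swap→a[0]=3 → slow++,fast++
(s=1,f=1) a[fast]=0 → fast++
(s=1,f=2) a[fast]=0 → fast++
(s=1,f=3) a[fast]=0 → fast++
(s=1,f=4) a[fast]=0 → fast++
(s=1,f=5) a[fast]=0 → fast++
(s=1,f=6) a[fast]=9≠0 swap→a[1]=9 → slow++,fast++
(s=2,f=7) a[fast]=0 → fast++
(s=2,f=8) a[fast]=0 → fast++
(s=2,f=9) a[fast]=0 → fast++
(s=2,f=10) a[fast]=0 → fast++
(s=2,f=11) a[fast]=0 → fast++
(s=2,f=12) a[fast]=5≠0 swap→a[2]=5 → slow++,fast++
(s=3,f=13) a[fast]=0 → fast++
(s=3,f=14) a[fast]=9≠0 swap→a[3]=9 → slow++,fast++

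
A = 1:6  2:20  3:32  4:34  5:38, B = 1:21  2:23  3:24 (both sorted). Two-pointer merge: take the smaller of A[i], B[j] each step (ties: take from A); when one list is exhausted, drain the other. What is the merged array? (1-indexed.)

[6, 20, 21, 23, 24, 32, 34, 38]

i=1 j=1: A[i]=6<=B[j]=21 take 6, i++
i=2 j=1: A[i]=20<=B[j]=21 take 20, i++
i=3 j=1: A[i]=32>B[j]=21 take 21, j++
i=3 j=2: A[i]=32>B[j]=23 take 23, j++
i=3 j=3: A[i]=32>B[j]=24 take 24, j++
i=3 j=4: B done, take A[i]=32, i++
i=4 j=4: B done, take A[i]=34, i++
i=5 j=4: B done, take A[i]=38, i++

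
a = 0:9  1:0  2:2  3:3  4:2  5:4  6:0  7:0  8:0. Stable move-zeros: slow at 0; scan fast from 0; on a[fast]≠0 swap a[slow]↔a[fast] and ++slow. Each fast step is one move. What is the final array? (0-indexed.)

slow=0 fast=0: a[fast]=9≠0 swap→a[0]=9, slow++,fast++
slow=1 fast=1: a[fast]=0, fast++
slow=1 fast=2: a[fast]=2≠0 swap→a[1]=2, slow++,fast++
slow=2 fast=3: a[fast]=3≠0 swap→a[2]=3, slow++,fast++
slow=3 fast=4: a[fast]=2≠0 swap→a[3]=2, slow++,fast++
slow=4 fast=5: a[fast]=4≠0 swap→a[4]=4, slow++,fast++
slow=5 fast=6: a[fast]=0, fast++
slow=5 fast=7: a[fast]=0, fast++
slow=5 fast=8: a[fast]=0, fast++

[9, 2, 3, 2, 4, 0, 0, 0, 0]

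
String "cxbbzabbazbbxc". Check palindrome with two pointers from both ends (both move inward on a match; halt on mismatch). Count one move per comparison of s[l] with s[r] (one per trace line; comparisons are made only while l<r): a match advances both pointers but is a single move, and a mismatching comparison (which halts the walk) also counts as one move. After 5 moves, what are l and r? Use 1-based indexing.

l=1 r=14: 'c'=='c', l++,r--
l=2 r=13: 'x'=='x', l++,r--
l=3 r=12: 'b'=='b', l++,r--
l=4 r=11: 'b'=='b', l++,r--
l=5 r=10: 'z'=='z', l++,r--

l=6, r=9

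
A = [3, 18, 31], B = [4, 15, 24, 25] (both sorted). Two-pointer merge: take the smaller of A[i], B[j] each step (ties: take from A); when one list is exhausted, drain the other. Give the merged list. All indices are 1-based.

[i=1,j=1] A[i]=3<=B[j]=4 take 3 → i++
[i=2,j=1] A[i]=18>B[j]=4 take 4 → j++
[i=2,j=2] A[i]=18>B[j]=15 take 15 → j++
[i=2,j=3] A[i]=18<=B[j]=24 take 18 → i++
[i=3,j=3] A[i]=31>B[j]=24 take 24 → j++
[i=3,j=4] A[i]=31>B[j]=25 take 25 → j++
[i=3,j=5] B done, take A[i]=31 → i++

[3, 4, 15, 18, 24, 25, 31]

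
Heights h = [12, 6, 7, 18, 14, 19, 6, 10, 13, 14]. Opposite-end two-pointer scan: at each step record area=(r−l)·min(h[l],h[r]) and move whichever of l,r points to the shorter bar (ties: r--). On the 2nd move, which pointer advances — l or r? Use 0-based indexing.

l

l=0 r=9: min(12,14)*9=108 best=108 *, l++
l=1 r=9: min(6,14)*8=48 best=108, l++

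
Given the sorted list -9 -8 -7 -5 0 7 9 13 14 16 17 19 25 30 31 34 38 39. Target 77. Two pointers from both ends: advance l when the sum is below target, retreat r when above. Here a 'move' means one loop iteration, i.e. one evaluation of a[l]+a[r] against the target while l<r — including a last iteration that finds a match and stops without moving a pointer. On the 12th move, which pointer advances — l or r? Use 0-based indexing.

l

l=0 r=17: -9+39=30 <77, l++
l=1 r=17: -8+39=31 <77, l++
l=2 r=17: -7+39=32 <77, l++
l=3 r=17: -5+39=34 <77, l++
l=4 r=17: 0+39=39 <77, l++
l=5 r=17: 7+39=46 <77, l++
l=6 r=17: 9+39=48 <77, l++
l=7 r=17: 13+39=52 <77, l++
l=8 r=17: 14+39=53 <77, l++
l=9 r=17: 16+39=55 <77, l++
l=10 r=17: 17+39=56 <77, l++
l=11 r=17: 19+39=58 <77, l++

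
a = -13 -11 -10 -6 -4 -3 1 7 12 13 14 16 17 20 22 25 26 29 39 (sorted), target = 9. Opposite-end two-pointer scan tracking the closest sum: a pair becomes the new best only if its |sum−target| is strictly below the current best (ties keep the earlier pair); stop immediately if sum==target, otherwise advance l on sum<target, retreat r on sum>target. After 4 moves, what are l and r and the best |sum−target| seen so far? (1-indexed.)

[1,19] -13+39=26 d=17 * → r--
[1,18] -13+29=16 d=7 * → r--
[1,17] -13+26=13 d=4 * → r--
[1,16] -13+25=12 d=3 * → r--

l=1, r=15, best |Δ|=3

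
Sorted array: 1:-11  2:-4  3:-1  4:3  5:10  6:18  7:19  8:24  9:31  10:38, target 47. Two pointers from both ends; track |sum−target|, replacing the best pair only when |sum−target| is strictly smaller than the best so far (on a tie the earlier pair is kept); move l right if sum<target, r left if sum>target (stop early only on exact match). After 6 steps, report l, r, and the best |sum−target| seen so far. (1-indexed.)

l=6, r=9, best |Δ|=1

[1,10] -11+38=27 d=20 * → l++
[2,10] -4+38=34 d=13 * → l++
[3,10] -1+38=37 d=10 * → l++
[4,10] 3+38=41 d=6 * → l++
[5,10] 10+38=48 d=1 * → r--
[5,9] 10+31=41 d=6 → l++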